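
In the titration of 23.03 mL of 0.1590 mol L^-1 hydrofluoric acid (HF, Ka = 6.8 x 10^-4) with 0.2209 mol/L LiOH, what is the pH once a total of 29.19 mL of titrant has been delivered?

12.73

n(acid) = 0.1590 x 0.02303 = 0.003662 mol; n(LiOH) added = 0.2209 x 0.02919 = 0.006448 mol.
Base is in excess by 0.006448 - 0.003662 = 0.002786 mol in a total volume of 0.05222 L.
[OH^-] = 0.002786/0.05222 = 0.05336 M, so pOH = 1.27 and pH = 14.00 - 1.27 = 12.73.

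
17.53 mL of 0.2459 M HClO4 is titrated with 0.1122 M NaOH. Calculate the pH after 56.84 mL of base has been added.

12.44

n(acid) = 0.2459 x 0.01753 = 0.004311 mol; n(NaOH) added = 0.1122 x 0.05684 = 0.006377 mol.
Base is in excess by 0.006377 - 0.004311 = 0.002067 mol in a total volume of 0.07437 L.
[OH^-] = 0.002067/0.07437 = 0.02779 M, so pOH = 1.56 and pH = 14.00 - 1.56 = 12.44.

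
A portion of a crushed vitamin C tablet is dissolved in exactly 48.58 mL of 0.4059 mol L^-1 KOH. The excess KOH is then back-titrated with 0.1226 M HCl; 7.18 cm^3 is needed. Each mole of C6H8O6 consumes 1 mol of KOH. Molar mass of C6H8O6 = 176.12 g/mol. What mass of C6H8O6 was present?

3.32 g

Total n(KOH) added = 0.4059 x 0.04858 = 0.01972 mol.
n(HCl) used = 0.1226 x 0.007180 = 0.0008803 mol, which equals the excess n(KOH).
So n(KOH) consumed by the sample = 0.01972 - 0.0008803 = 0.01884 mol.
n(C6H8O6) = 0.01884 / 1 = 0.01884 mol.
mass = 0.01884 mol x 176.12 g/mol = 3.32 g.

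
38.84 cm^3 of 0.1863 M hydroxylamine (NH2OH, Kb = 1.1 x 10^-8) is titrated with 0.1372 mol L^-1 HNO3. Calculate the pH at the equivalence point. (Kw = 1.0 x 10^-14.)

n(NH2OH) = 0.1863 x 0.03884 = 0.007236 mol; V(HNO3) at equivalence = 0.007236/0.1372 = 0.05274 L.
At equivalence the base is fully converted to NH3OH+; total volume = 0.09158 L, so [NH3OH+] = 0.007236/0.09158 = 0.07901 M.
Ka(NH3OH+) = Kw/Kb = 1.0e-14 / 1.1 x 10^-8 = 9.09e-7.
[H^+] = sqrt(Ka x [NH3OH+]) = sqrt(9.09e-7 x 0.07901) = 0.000268 M.
pH = -log(0.000268) = 3.57.

3.57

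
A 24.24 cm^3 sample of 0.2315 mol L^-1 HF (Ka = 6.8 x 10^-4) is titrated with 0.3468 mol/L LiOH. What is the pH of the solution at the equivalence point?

n(HF) = 0.2315 x 0.02424 = 0.005612 mol; V(LiOH) at equivalence = 0.005612/0.3468 = 0.01618 L.
At equivalence all the acid is converted to F-; total volume = 0.02424 + 0.01618 = 0.04042 L, so [F-] = 0.005612/0.04042 = 0.1388 M.
Kb = Kw/Ka = 1.0e-14 / 6.8 x 10^-4 = 1.47e-11.
[OH^-] = sqrt(Kb x [F-]) = sqrt(1.47e-11 x 0.1388) = 1.43e-6 M.
pOH = 5.85, so pH = 14.00 - 5.85 = 8.15.

8.15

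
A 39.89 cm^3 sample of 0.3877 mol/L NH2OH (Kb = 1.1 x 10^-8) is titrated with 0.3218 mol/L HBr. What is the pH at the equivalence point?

n(NH2OH) = 0.3877 x 0.03989 = 0.01547 mol; V(HBr) at equivalence = 0.01547/0.3218 = 0.04806 L.
At equivalence the base is fully converted to NH3OH+; total volume = 0.08795 L, so [NH3OH+] = 0.01547/0.08795 = 0.1758 M.
Ka(NH3OH+) = Kw/Kb = 1.0e-14 / 1.1 x 10^-8 = 9.09e-7.
[H^+] = sqrt(Ka x [NH3OH+]) = sqrt(9.09e-7 x 0.1758) = 0.000400 M.
pH = -log(0.000400) = 3.40.

3.40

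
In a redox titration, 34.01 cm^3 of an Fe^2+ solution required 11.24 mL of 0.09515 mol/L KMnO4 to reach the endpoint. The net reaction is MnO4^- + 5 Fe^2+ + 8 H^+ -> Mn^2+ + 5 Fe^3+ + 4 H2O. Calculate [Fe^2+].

n(KMnO4) = 0.09515 x 0.01124 = 0.001069 mol.
From the balanced equation, 1 mol KMnO4 reacts with 5 mol Fe^2+, so n(Fe^2+) = 0.001069 x 5/1 = 0.005347 mol.
[Fe^2+] = 0.005347 / 0.03401 L = 0.157 M.

0.157 M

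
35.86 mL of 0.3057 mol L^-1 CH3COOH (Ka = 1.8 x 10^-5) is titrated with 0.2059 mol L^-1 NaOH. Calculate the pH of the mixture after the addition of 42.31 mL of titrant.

5.33

Initial n(CH3COOH) = 0.3057 x 0.03586 = 0.01096 mol.
n(NaOH) added = 0.2059 x 0.04231 = 0.008712 mol, converting that many moles of CH3COOH to CH3COO-.
Remaining n(CH3COOH) = 0.002251 mol; n(CH3COO-) = 0.008712 mol.
By Henderson-Hasselbalch, pH = pKa + log([A^-]/[HA]) = 4.74 + log(0.008712/0.002251) = 4.74 + (+0.59) = 5.33.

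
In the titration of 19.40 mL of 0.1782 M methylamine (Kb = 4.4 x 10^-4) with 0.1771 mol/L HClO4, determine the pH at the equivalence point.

5.85

n(CH3NH2) = 0.1782 x 0.01940 = 0.003457 mol; V(HClO4) at equivalence = 0.003457/0.1771 = 0.01952 L.
At equivalence the base is fully converted to CH3NH3+; total volume = 0.03892 L, so [CH3NH3+] = 0.003457/0.03892 = 0.08882 M.
Ka(CH3NH3+) = Kw/Kb = 1.0e-14 / 4.4 x 10^-4 = 2.27e-11.
[H^+] = sqrt(Ka x [CH3NH3+]) = sqrt(2.27e-11 x 0.08882) = 1.42e-6 M.
pH = -log(1.42e-6) = 5.85.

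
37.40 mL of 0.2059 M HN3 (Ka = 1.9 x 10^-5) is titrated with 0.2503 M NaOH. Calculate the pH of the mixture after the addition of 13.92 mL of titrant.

4.64

Initial n(HN3) = 0.2059 x 0.03740 = 0.007701 mol.
n(NaOH) added = 0.2503 x 0.01392 = 0.003484 mol, converting that many moles of HN3 to N3-.
Remaining n(HN3) = 0.004216 mol; n(N3-) = 0.003484 mol.
By Henderson-Hasselbalch, pH = pKa + log([A^-]/[HA]) = 4.72 + log(0.003484/0.004216) = 4.72 + (-0.08) = 4.64.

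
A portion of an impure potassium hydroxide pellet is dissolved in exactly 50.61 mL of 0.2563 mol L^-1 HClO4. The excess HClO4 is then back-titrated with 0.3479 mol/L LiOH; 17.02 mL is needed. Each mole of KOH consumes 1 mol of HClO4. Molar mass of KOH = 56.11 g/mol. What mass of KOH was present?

0.396 g

Total n(HClO4) added = 0.2563 x 0.05061 = 0.01297 mol.
n(LiOH) used = 0.3479 x 0.01702 = 0.005921 mol, which equals the excess n(HClO4).
So n(HClO4) consumed by the sample = 0.01297 - 0.005921 = 0.007050 mol.
n(KOH) = 0.007050 / 1 = 0.007050 mol.
mass = 0.007050 mol x 56.11 g/mol = 0.396 g.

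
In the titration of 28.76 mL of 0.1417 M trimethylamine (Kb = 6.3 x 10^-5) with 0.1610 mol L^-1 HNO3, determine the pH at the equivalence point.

n((CH3)3N) = 0.1417 x 0.02876 = 0.004075 mol; V(HNO3) at equivalence = 0.004075/0.1610 = 0.02531 L.
At equivalence the base is fully converted to (CH3)3NH+; total volume = 0.05407 L, so [(CH3)3NH+] = 0.004075/0.05407 = 0.07537 M.
Ka((CH3)3NH+) = Kw/Kb = 1.0e-14 / 6.3 x 10^-5 = 1.59e-10.
[H^+] = sqrt(Ka x [(CH3)3NH+]) = sqrt(1.59e-10 x 0.07537) = 3.46e-6 M.
pH = -log(3.46e-6) = 5.46.

5.46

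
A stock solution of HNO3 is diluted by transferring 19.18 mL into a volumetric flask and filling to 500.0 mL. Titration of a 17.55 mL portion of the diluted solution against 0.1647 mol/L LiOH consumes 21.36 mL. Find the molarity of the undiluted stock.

n(LiOH) = 0.1647 x 0.02136 = 0.003518 mol.
n(HNO3) in the aliquot = 0.003518 mol.
[diluted HNO3] = 0.003518 / 0.01755 = 0.2005 M.
Dilution factor = 500.0/19.18 = 26.07, so [stock] = 0.2005 x 26.07 = 5.23 M.

5.23 M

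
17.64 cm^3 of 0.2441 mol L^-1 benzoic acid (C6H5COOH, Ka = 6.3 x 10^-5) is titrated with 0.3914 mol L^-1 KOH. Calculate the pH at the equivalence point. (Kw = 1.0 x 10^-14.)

n(C6H5COOH) = 0.2441 x 0.01764 = 0.004306 mol; V(KOH) at equivalence = 0.004306/0.3914 = 0.01100 L.
At equivalence all the acid is converted to C6H5COO-; total volume = 0.01764 + 0.01100 = 0.02864 L, so [C6H5COO-] = 0.004306/0.02864 = 0.1503 M.
Kb = Kw/Ka = 1.0e-14 / 6.3 x 10^-5 = 1.59e-10.
[OH^-] = sqrt(Kb x [C6H5COO-]) = sqrt(1.59e-10 x 0.1503) = 4.89e-6 M.
pOH = 5.31, so pH = 14.00 - 5.31 = 8.69.

8.69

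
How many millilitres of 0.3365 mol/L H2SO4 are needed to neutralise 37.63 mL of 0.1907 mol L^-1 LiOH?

n(LiOH) = 0.1907 mol/L x 0.03763 L = 0.007176 mol.
The neutralisation is 2 LiOH : 1 H2SO4, so n(H2SO4) = 0.007176 x 1/2 = 0.003588 mol.
V(H2SO4) = 0.003588 / 0.3365 = 0.01066 L = 10.7 mL.

10.7 mL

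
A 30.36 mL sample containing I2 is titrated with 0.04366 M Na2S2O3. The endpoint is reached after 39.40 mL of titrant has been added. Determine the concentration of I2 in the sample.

n(Na2S2O3) = 0.04366 x 0.03940 = 0.001720 mol.
From the balanced equation, 2 mol Na2S2O3 reacts with 1 mol I2, so n(I2) = 0.001720 x 1/2 = 0.0008601 mol.
[I2] = 0.0008601 / 0.03036 L = 0.0283 M.

0.0283 M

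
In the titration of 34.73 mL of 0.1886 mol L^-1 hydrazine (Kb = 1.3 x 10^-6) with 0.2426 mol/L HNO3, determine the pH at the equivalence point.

4.54

n(N2H4) = 0.1886 x 0.03473 = 0.006550 mol; V(HNO3) at equivalence = 0.006550/0.2426 = 0.02700 L.
At equivalence the base is fully converted to N2H5+; total volume = 0.06173 L, so [N2H5+] = 0.006550/0.06173 = 0.1061 M.
Ka(N2H5+) = Kw/Kb = 1.0e-14 / 1.3 x 10^-6 = 7.69e-9.
[H^+] = sqrt(Ka x [N2H5+]) = sqrt(7.69e-9 x 0.1061) = 2.86e-5 M.
pH = -log(2.86e-5) = 4.54.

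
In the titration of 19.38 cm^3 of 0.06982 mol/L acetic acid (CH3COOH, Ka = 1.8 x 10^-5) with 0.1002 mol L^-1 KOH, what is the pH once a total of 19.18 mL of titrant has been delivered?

n(acid) = 0.06982 x 0.01938 = 0.001353 mol; n(KOH) added = 0.1002 x 0.01918 = 0.001922 mol.
Base is in excess by 0.001922 - 0.001353 = 0.0005687 mol in a total volume of 0.03856 L.
[OH^-] = 0.0005687/0.03856 = 0.01475 M, so pOH = 1.83 and pH = 14.00 - 1.83 = 12.17.

12.17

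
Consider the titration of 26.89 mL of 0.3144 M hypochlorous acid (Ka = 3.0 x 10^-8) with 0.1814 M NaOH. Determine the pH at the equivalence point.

10.29

n(HClO) = 0.3144 x 0.02689 = 0.008454 mol; V(NaOH) at equivalence = 0.008454/0.1814 = 0.04661 L.
At equivalence all the acid is converted to ClO-; total volume = 0.02689 + 0.04661 = 0.07350 L, so [ClO-] = 0.008454/0.07350 = 0.1150 M.
Kb = Kw/Ka = 1.0e-14 / 3.0 x 10^-8 = 3.33e-7.
[OH^-] = sqrt(Kb x [ClO-]) = sqrt(3.33e-7 x 0.1150) = 0.000196 M.
pOH = 3.71, so pH = 14.00 - 3.71 = 10.29.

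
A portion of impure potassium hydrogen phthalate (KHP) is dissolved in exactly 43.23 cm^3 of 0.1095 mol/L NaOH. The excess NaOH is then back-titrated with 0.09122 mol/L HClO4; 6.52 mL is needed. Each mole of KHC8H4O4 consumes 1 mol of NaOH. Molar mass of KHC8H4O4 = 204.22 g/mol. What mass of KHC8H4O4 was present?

Total n(NaOH) added = 0.1095 x 0.04323 = 0.004734 mol.
n(HClO4) used = 0.09122 x 0.006520 = 0.0005948 mol, which equals the excess n(NaOH).
So n(NaOH) consumed by the sample = 0.004734 - 0.0005948 = 0.004139 mol.
n(KHC8H4O4) = 0.004139 / 1 = 0.004139 mol.
mass = 0.004139 mol x 204.22 g/mol = 0.845 g.

0.845 g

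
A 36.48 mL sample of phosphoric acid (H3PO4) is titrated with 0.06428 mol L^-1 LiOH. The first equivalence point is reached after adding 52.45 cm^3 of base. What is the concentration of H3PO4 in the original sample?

n(LiOH) = 0.06428 x 0.05245 = 0.003371 mol.
At the first equivalence point, 1 mol OH^- react per mol H3PO4, so n(H3PO4) = 0.003371 / 1 = 0.003371 mol.
[H3PO4] = 0.003371 / 0.03648 L = 0.0924 M.

0.0924 M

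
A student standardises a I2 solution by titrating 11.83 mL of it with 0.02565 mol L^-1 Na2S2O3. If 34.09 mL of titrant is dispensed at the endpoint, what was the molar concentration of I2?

n(Na2S2O3) = 0.02565 x 0.03409 = 0.0008744 mol.
From the balanced equation, 2 mol Na2S2O3 reacts with 1 mol I2, so n(I2) = 0.0008744 x 1/2 = 0.0004372 mol.
[I2] = 0.0004372 / 0.01183 L = 0.0370 M.

0.0370 M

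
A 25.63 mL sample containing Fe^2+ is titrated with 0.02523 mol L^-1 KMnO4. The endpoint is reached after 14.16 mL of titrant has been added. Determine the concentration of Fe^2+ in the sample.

0.0697 M

n(KMnO4) = 0.02523 x 0.01416 = 0.0003573 mol.
From the balanced equation, 1 mol KMnO4 reacts with 5 mol Fe^2+, so n(Fe^2+) = 0.0003573 x 5/1 = 0.001786 mol.
[Fe^2+] = 0.001786 / 0.02563 L = 0.0697 M.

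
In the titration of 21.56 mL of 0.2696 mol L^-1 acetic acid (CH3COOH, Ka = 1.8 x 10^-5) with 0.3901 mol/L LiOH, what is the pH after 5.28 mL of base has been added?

4.48

Initial n(CH3COOH) = 0.2696 x 0.02156 = 0.005813 mol.
n(LiOH) added = 0.3901 x 0.005280 = 0.002060 mol, converting that many moles of CH3COOH to CH3COO-.
Remaining n(CH3COOH) = 0.003753 mol; n(CH3COO-) = 0.002060 mol.
By Henderson-Hasselbalch, pH = pKa + log([A^-]/[HA]) = 4.74 + log(0.002060/0.003753) = 4.74 + (-0.26) = 4.48.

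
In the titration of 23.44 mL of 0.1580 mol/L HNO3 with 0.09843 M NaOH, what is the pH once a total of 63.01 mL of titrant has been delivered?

n(acid) = 0.1580 x 0.02344 = 0.003704 mol; n(NaOH) added = 0.09843 x 0.06301 = 0.006202 mol.
Base is in excess by 0.006202 - 0.003704 = 0.002499 mol in a total volume of 0.08645 L.
[OH^-] = 0.002499/0.08645 = 0.02890 M, so pOH = 1.54 and pH = 14.00 - 1.54 = 12.46.

12.46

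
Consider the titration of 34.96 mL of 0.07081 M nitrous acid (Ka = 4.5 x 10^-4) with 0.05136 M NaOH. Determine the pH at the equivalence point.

n(HNO2) = 0.07081 x 0.03496 = 0.002476 mol; V(NaOH) at equivalence = 0.002476/0.05136 = 0.04820 L.
At equivalence all the acid is converted to NO2-; total volume = 0.03496 + 0.04820 = 0.08316 L, so [NO2-] = 0.002476/0.08316 = 0.02977 M.
Kb = Kw/Ka = 1.0e-14 / 4.5 x 10^-4 = 2.22e-11.
[OH^-] = sqrt(Kb x [NO2-]) = sqrt(2.22e-11 x 0.02977) = 8.13e-7 M.
pOH = 6.09, so pH = 14.00 - 6.09 = 7.91.

7.91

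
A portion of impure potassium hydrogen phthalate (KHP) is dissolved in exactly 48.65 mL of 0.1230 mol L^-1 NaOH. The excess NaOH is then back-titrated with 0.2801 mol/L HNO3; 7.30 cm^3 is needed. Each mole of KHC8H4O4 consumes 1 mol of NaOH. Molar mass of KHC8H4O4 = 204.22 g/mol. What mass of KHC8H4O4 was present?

Total n(NaOH) added = 0.1230 x 0.04865 = 0.005984 mol.
n(HNO3) used = 0.2801 x 0.007300 = 0.002045 mol, which equals the excess n(NaOH).
So n(NaOH) consumed by the sample = 0.005984 - 0.002045 = 0.003939 mol.
n(KHC8H4O4) = 0.003939 / 1 = 0.003939 mol.
mass = 0.003939 mol x 204.22 g/mol = 0.804 g.

0.804 g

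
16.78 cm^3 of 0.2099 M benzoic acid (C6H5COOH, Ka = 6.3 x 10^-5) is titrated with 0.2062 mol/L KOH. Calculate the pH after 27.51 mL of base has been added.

12.69

n(acid) = 0.2099 x 0.01678 = 0.003522 mol; n(KOH) added = 0.2062 x 0.02751 = 0.005673 mol.
Base is in excess by 0.005673 - 0.003522 = 0.002150 mol in a total volume of 0.04429 L.
[OH^-] = 0.002150/0.04429 = 0.04855 M, so pOH = 1.31 and pH = 14.00 - 1.31 = 12.69.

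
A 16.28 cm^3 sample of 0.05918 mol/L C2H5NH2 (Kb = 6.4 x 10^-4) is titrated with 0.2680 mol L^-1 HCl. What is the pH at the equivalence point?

n(C2H5NH2) = 0.05918 x 0.01628 = 0.0009635 mol; V(HCl) at equivalence = 0.0009635/0.2680 = 0.003595 L.
At equivalence the base is fully converted to C2H5NH3+; total volume = 0.01987 L, so [C2H5NH3+] = 0.0009635/0.01987 = 0.04848 M.
Ka(C2H5NH3+) = Kw/Kb = 1.0e-14 / 6.4 x 10^-4 = 1.56e-11.
[H^+] = sqrt(Ka x [C2H5NH3+]) = sqrt(1.56e-11 x 0.04848) = 8.70e-7 M.
pH = -log(8.70e-7) = 6.06.

6.06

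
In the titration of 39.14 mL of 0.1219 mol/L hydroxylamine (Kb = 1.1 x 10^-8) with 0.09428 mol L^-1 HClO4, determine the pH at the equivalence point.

n(NH2OH) = 0.1219 x 0.03914 = 0.004771 mol; V(HClO4) at equivalence = 0.004771/0.09428 = 0.05061 L.
At equivalence the base is fully converted to NH3OH+; total volume = 0.08975 L, so [NH3OH+] = 0.004771/0.08975 = 0.05316 M.
Ka(NH3OH+) = Kw/Kb = 1.0e-14 / 1.1 x 10^-8 = 9.09e-7.
[H^+] = sqrt(Ka x [NH3OH+]) = sqrt(9.09e-7 x 0.05316) = 0.000220 M.
pH = -log(0.000220) = 3.66.

3.66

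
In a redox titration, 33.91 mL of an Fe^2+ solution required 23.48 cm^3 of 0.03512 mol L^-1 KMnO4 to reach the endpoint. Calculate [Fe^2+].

n(KMnO4) = 0.03512 x 0.02348 = 0.0008246 mol.
From the balanced equation, 1 mol KMnO4 reacts with 5 mol Fe^2+, so n(Fe^2+) = 0.0008246 x 5/1 = 0.004123 mol.
[Fe^2+] = 0.004123 / 0.03391 L = 0.122 M.

0.122 M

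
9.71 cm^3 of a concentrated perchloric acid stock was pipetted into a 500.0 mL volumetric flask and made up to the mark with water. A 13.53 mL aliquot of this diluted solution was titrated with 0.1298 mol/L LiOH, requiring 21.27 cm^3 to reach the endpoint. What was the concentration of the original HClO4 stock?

10.5 M

n(LiOH) = 0.1298 x 0.02127 = 0.002761 mol.
n(HClO4) in the aliquot = 0.002761 mol.
[diluted HClO4] = 0.002761 / 0.01353 = 0.2041 M.
Dilution factor = 500.0/9.710 = 51.49, so [stock] = 0.2041 x 51.49 = 10.5 M.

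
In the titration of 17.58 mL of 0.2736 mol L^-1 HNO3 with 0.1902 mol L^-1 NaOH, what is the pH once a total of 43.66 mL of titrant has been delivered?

12.76

n(acid) = 0.2736 x 0.01758 = 0.004810 mol; n(NaOH) added = 0.1902 x 0.04366 = 0.008304 mol.
Base is in excess by 0.008304 - 0.004810 = 0.003494 mol in a total volume of 0.06124 L.
[OH^-] = 0.003494/0.06124 = 0.05706 M, so pOH = 1.24 and pH = 14.00 - 1.24 = 12.76.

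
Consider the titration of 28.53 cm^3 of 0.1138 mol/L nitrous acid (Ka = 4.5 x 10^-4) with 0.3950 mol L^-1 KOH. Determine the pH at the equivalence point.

8.15

n(HNO2) = 0.1138 x 0.02853 = 0.003247 mol; V(KOH) at equivalence = 0.003247/0.3950 = 0.008220 L.
At equivalence all the acid is converted to NO2-; total volume = 0.02853 + 0.008220 = 0.03675 L, so [NO2-] = 0.003247/0.03675 = 0.08835 M.
Kb = Kw/Ka = 1.0e-14 / 4.5 x 10^-4 = 2.22e-11.
[OH^-] = sqrt(Kb x [NO2-]) = sqrt(2.22e-11 x 0.08835) = 1.40e-6 M.
pOH = 5.85, so pH = 14.00 - 5.85 = 8.15.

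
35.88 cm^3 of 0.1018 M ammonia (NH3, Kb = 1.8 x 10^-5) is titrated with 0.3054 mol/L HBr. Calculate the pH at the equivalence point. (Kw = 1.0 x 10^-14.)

n(NH3) = 0.1018 x 0.03588 = 0.003653 mol; V(HBr) at equivalence = 0.003653/0.3054 = 0.01196 L.
At equivalence the base is fully converted to NH4+; total volume = 0.04784 L, so [NH4+] = 0.003653/0.04784 = 0.07635 M.
Ka(NH4+) = Kw/Kb = 1.0e-14 / 1.8 x 10^-5 = 5.56e-10.
[H^+] = sqrt(Ka x [NH4+]) = sqrt(5.56e-10 x 0.07635) = 6.51e-6 M.
pH = -log(6.51e-6) = 5.19.

5.19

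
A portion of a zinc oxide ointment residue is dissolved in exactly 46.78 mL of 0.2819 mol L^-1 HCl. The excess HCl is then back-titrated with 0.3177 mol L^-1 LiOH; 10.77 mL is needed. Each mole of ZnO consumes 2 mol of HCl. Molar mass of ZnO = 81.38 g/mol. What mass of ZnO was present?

Total n(HCl) added = 0.2819 x 0.04678 = 0.01319 mol.
n(LiOH) used = 0.3177 x 0.01077 = 0.003422 mol, which equals the excess n(HCl).
So n(HCl) consumed by the sample = 0.01319 - 0.003422 = 0.009766 mol.
n(ZnO) = 0.009766 / 2 = 0.004883 mol.
mass = 0.004883 mol x 81.38 g/mol = 0.397 g.

0.397 g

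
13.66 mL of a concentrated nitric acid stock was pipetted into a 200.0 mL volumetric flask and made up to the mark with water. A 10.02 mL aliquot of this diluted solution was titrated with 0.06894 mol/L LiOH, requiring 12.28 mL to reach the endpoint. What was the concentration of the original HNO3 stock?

n(LiOH) = 0.06894 x 0.01228 = 0.0008466 mol.
n(HNO3) in the aliquot = 0.0008466 mol.
[diluted HNO3] = 0.0008466 / 0.01002 = 0.08449 M.
Dilution factor = 200.0/13.66 = 14.64, so [stock] = 0.08449 x 14.64 = 1.24 M.

1.24 M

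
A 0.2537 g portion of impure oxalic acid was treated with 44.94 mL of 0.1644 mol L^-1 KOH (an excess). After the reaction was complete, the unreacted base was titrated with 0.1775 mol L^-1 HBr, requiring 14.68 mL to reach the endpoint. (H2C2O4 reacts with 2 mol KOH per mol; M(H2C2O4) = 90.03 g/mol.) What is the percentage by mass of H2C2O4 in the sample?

Total n(KOH) added = 0.1644 x 0.04494 = 0.007388 mol.
n(HBr) used = 0.1775 x 0.01468 = 0.002606 mol, which equals the excess n(KOH).
So n(KOH) consumed by the sample = 0.007388 - 0.002606 = 0.004782 mol.
n(H2C2O4) = 0.004782 / 2 = 0.002391 mol.
mass H2C2O4 = 0.002391 x 90.03 = 0.2153 g, so %H2C2O4 = 0.2153/0.2537 x 100 = 84.9%.

84.9%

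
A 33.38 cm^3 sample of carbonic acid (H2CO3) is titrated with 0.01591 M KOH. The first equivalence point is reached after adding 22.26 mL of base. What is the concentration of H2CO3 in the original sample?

n(KOH) = 0.01591 x 0.02226 = 0.0003542 mol.
At the first equivalence point, 1 mol OH^- react per mol H2CO3, so n(H2CO3) = 0.0003542 / 1 = 0.0003542 mol.
[H2CO3] = 0.0003542 / 0.03338 L = 0.0106 M.

0.0106 M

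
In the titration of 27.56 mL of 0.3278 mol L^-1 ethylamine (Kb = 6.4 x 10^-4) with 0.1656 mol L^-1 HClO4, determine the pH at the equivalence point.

n(C2H5NH2) = 0.3278 x 0.02756 = 0.009034 mol; V(HClO4) at equivalence = 0.009034/0.1656 = 0.05455 L.
At equivalence the base is fully converted to C2H5NH3+; total volume = 0.08211 L, so [C2H5NH3+] = 0.009034/0.08211 = 0.1100 M.
Ka(C2H5NH3+) = Kw/Kb = 1.0e-14 / 6.4 x 10^-4 = 1.56e-11.
[H^+] = sqrt(Ka x [C2H5NH3+]) = sqrt(1.56e-11 x 0.1100) = 1.31e-6 M.
pH = -log(1.31e-6) = 5.88.

5.88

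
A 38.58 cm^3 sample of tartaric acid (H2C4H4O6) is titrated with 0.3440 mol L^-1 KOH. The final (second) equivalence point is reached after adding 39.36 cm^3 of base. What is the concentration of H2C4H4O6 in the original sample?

0.175 M

n(KOH) = 0.3440 x 0.03936 = 0.01354 mol.
At the final (second) equivalence point, 2 mol OH^- react per mol H2C4H4O6, so n(H2C4H4O6) = 0.01354 / 2 = 0.006770 mol.
[H2C4H4O6] = 0.006770 / 0.03858 L = 0.175 M.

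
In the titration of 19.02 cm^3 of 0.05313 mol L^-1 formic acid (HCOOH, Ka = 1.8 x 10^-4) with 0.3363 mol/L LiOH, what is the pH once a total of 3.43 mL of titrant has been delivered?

11.80

n(acid) = 0.05313 x 0.01902 = 0.001011 mol; n(LiOH) added = 0.3363 x 0.003430 = 0.001154 mol.
Base is in excess by 0.001154 - 0.001011 = 0.0001430 mol in a total volume of 0.02245 L.
[OH^-] = 0.0001430/0.02245 = 0.006369 M, so pOH = 2.20 and pH = 14.00 - 2.20 = 11.80.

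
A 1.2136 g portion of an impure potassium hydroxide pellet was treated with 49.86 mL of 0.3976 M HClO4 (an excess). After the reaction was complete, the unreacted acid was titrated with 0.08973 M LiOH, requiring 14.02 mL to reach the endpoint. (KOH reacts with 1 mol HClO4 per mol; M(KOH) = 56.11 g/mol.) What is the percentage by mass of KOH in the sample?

85.8%

Total n(HClO4) added = 0.3976 x 0.04986 = 0.01982 mol.
n(LiOH) used = 0.08973 x 0.01402 = 0.001258 mol, which equals the excess n(HClO4).
So n(HClO4) consumed by the sample = 0.01982 - 0.001258 = 0.01857 mol.
n(KOH) = 0.01857 / 1 = 0.01857 mol.
mass KOH = 0.01857 x 56.11 = 1.042 g, so %KOH = 1.042/1.2136 x 100 = 85.8%.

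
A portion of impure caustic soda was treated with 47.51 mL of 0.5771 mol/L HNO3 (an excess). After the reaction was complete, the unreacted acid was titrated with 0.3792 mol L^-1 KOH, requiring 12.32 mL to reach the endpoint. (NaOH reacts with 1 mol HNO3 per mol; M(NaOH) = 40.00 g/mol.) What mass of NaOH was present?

0.910 g

Total n(HNO3) added = 0.5771 x 0.04751 = 0.02742 mol.
n(KOH) used = 0.3792 x 0.01232 = 0.004672 mol, which equals the excess n(HNO3).
So n(HNO3) consumed by the sample = 0.02742 - 0.004672 = 0.02275 mol.
n(NaOH) = 0.02275 / 1 = 0.02275 mol.
mass = 0.02275 mol x 40.00 g/mol = 0.910 g.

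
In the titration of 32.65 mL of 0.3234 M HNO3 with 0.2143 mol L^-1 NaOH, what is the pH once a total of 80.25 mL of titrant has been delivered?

12.77

n(acid) = 0.3234 x 0.03265 = 0.01056 mol; n(NaOH) added = 0.2143 x 0.08025 = 0.01720 mol.
Base is in excess by 0.01720 - 0.01056 = 0.006639 mol in a total volume of 0.1129 L.
[OH^-] = 0.006639/0.1129 = 0.05880 M, so pOH = 1.23 and pH = 14.00 - 1.23 = 12.77.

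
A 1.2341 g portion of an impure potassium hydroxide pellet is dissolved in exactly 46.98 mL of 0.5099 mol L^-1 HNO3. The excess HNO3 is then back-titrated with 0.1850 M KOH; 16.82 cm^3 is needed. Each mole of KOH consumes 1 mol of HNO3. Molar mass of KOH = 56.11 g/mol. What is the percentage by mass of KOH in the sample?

94.8%

Total n(HNO3) added = 0.5099 x 0.04698 = 0.02396 mol.
n(KOH) used = 0.1850 x 0.01682 = 0.003112 mol, which equals the excess n(HNO3).
So n(HNO3) consumed by the sample = 0.02396 - 0.003112 = 0.02084 mol.
n(KOH) = 0.02084 / 1 = 0.02084 mol.
mass KOH = 0.02084 x 56.11 = 1.170 g, so %KOH = 1.170/1.2341 x 100 = 94.8%.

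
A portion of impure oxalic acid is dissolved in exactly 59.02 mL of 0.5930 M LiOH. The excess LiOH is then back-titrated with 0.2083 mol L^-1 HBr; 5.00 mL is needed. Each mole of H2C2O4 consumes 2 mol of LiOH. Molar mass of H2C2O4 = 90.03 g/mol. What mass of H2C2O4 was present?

Total n(LiOH) added = 0.5930 x 0.05902 = 0.03500 mol.
n(HBr) used = 0.2083 x 0.005000 = 0.001042 mol, which equals the excess n(LiOH).
So n(LiOH) consumed by the sample = 0.03500 - 0.001042 = 0.03396 mol.
n(H2C2O4) = 0.03396 / 2 = 0.01698 mol.
mass = 0.01698 mol x 90.03 g/mol = 1.53 g.

1.53 g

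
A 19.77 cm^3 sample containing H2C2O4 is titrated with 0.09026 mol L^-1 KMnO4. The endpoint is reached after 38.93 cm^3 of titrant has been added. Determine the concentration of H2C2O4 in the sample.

0.444 M

n(KMnO4) = 0.09026 x 0.03893 = 0.003514 mol.
From the balanced equation, 2 mol KMnO4 reacts with 5 mol H2C2O4, so n(H2C2O4) = 0.003514 x 5/2 = 0.008785 mol.
[H2C2O4] = 0.008785 / 0.01977 L = 0.444 M.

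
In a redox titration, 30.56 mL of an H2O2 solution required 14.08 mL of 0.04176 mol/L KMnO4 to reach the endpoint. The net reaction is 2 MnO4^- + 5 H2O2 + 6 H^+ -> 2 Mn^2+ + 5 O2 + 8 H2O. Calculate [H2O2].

0.0481 M

n(KMnO4) = 0.04176 x 0.01408 = 0.0005880 mol.
From the balanced equation, 2 mol KMnO4 reacts with 5 mol H2O2, so n(H2O2) = 0.0005880 x 5/2 = 0.001470 mol.
[H2O2] = 0.001470 / 0.03056 L = 0.0481 M.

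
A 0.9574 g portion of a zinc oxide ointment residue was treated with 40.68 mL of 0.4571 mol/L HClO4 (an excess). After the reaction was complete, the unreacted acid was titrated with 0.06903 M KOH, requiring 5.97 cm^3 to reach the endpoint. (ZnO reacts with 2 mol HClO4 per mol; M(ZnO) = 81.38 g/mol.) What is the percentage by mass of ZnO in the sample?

77.3%

Total n(HClO4) added = 0.4571 x 0.04068 = 0.01859 mol.
n(KOH) used = 0.06903 x 0.005970 = 0.0004121 mol, which equals the excess n(HClO4).
So n(HClO4) consumed by the sample = 0.01859 - 0.0004121 = 0.01818 mol.
n(ZnO) = 0.01818 / 2 = 0.009091 mol.
mass ZnO = 0.009091 x 81.38 = 0.7399 g, so %ZnO = 0.7399/0.9574 x 100 = 77.3%.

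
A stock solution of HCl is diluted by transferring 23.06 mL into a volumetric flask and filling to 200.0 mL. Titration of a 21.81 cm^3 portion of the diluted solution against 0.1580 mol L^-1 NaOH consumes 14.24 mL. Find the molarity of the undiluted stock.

0.895 M

n(NaOH) = 0.1580 x 0.01424 = 0.002250 mol.
n(HCl) in the aliquot = 0.002250 mol.
[diluted HCl] = 0.002250 / 0.02181 = 0.1032 M.
Dilution factor = 200.0/23.06 = 8.673, so [stock] = 0.1032 x 8.673 = 0.895 M.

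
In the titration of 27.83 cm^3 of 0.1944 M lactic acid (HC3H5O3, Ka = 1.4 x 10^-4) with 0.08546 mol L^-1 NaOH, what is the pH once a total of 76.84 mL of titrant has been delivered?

12.04

n(acid) = 0.1944 x 0.02783 = 0.005410 mol; n(NaOH) added = 0.08546 x 0.07684 = 0.006567 mol.
Base is in excess by 0.006567 - 0.005410 = 0.001157 mol in a total volume of 0.1047 L.
[OH^-] = 0.001157/0.1047 = 0.01105 M, so pOH = 1.96 and pH = 14.00 - 1.96 = 12.04.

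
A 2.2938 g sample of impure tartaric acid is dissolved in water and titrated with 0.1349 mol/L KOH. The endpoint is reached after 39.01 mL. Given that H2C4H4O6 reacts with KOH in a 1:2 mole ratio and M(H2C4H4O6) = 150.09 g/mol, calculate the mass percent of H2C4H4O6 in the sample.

n(KOH) = 0.1349 x 0.03901 = 0.005262 mol.
n(H2C4H4O6) = 0.005262 / 2 = 0.002631 mol.
mass of H2C4H4O6 = 0.002631 x 150.09 = 0.3949 g.
% purity = 0.3949 / 2.2938 x 100 = 17.2%.

17.2%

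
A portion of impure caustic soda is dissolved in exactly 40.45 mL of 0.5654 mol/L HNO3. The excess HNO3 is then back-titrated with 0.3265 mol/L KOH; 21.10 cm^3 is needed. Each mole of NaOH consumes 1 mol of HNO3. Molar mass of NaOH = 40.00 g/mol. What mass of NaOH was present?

Total n(HNO3) added = 0.5654 x 0.04045 = 0.02287 mol.
n(KOH) used = 0.3265 x 0.02110 = 0.006889 mol, which equals the excess n(HNO3).
So n(HNO3) consumed by the sample = 0.02287 - 0.006889 = 0.01598 mol.
n(NaOH) = 0.01598 / 1 = 0.01598 mol.
mass = 0.01598 mol x 40.00 g/mol = 0.639 g.

0.639 g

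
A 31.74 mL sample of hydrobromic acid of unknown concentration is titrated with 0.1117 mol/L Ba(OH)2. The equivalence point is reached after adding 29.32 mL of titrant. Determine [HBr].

n(Ba(OH)2) delivered = 0.1117 x 0.02932 = 0.003275 mol.
The reaction is 2 HBr + 1 Ba(OH)2, so n(HBr) = 0.003275 x 2/1 = 0.006550 mol.
[HBr] = 0.006550 mol / 0.03174 L = 0.206 M.

0.206 M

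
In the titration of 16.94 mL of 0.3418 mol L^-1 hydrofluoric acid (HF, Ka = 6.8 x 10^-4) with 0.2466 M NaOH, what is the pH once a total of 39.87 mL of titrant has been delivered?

n(acid) = 0.3418 x 0.01694 = 0.005790 mol; n(NaOH) added = 0.2466 x 0.03987 = 0.009832 mol.
Base is in excess by 0.009832 - 0.005790 = 0.004042 mol in a total volume of 0.05681 L.
[OH^-] = 0.004042/0.05681 = 0.07115 M, so pOH = 1.15 and pH = 14.00 - 1.15 = 12.85.

12.85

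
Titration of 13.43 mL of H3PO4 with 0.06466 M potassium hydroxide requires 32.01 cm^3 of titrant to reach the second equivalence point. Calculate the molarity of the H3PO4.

0.0771 M

n(KOH) = 0.06466 x 0.03201 = 0.002070 mol.
At the second equivalence point, 2 mol OH^- react per mol H3PO4, so n(H3PO4) = 0.002070 / 2 = 0.001035 mol.
[H3PO4] = 0.001035 / 0.01343 L = 0.0771 M.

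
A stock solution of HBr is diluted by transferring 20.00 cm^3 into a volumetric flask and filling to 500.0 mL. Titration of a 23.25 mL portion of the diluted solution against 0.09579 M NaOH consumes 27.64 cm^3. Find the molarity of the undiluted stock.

n(NaOH) = 0.09579 x 0.02764 = 0.002648 mol.
n(HBr) in the aliquot = 0.002648 mol.
[diluted HBr] = 0.002648 / 0.02325 = 0.1139 M.
Dilution factor = 500.0/20.00 = 25.00, so [stock] = 0.1139 x 25.00 = 2.85 M.

2.85 M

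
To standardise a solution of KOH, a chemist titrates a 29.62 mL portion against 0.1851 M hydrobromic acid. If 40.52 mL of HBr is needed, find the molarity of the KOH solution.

0.253 M

n(HBr) delivered = 0.1851 x 0.04052 = 0.007500 mol.
For a 1:1 reaction, n(KOH) = 0.007500 mol.
[KOH] = 0.007500 mol / 0.02962 L = 0.253 M.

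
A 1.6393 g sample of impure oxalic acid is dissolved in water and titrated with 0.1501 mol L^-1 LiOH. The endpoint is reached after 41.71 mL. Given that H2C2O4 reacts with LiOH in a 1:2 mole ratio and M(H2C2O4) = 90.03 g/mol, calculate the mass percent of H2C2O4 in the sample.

n(LiOH) = 0.1501 x 0.04171 = 0.006261 mol.
n(H2C2O4) = 0.006261 / 2 = 0.003130 mol.
mass of H2C2O4 = 0.003130 x 90.03 = 0.2818 g.
% purity = 0.2818 / 1.6393 x 100 = 17.2%.

17.2%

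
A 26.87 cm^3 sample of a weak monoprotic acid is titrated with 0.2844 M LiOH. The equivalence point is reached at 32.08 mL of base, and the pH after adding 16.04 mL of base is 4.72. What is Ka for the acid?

16.04 mL is half of the equivalence volume, so this is the half-equivalence point where [HA] = [A^-].
At half-equivalence pH = pKa, so pKa = 4.72.
Ka = 10^(-4.72) = 1.9 x 10^-5.

1.9 x 10^-5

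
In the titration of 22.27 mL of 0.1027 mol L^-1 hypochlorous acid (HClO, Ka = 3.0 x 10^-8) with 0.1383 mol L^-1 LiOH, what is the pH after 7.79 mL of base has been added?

7.47

Initial n(HClO) = 0.1027 x 0.02227 = 0.002287 mol.
n(LiOH) added = 0.1383 x 0.007790 = 0.001077 mol, converting that many moles of HClO to ClO-.
Remaining n(HClO) = 0.001210 mol; n(ClO-) = 0.001077 mol.
By Henderson-Hasselbalch, pH = pKa + log([A^-]/[HA]) = 7.52 + log(0.001077/0.001210) = 7.52 + (-0.05) = 7.47.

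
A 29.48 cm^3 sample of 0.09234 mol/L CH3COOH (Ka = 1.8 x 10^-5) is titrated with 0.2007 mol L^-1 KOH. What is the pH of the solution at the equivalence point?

n(CH3COOH) = 0.09234 x 0.02948 = 0.002722 mol; V(KOH) at equivalence = 0.002722/0.2007 = 0.01356 L.
At equivalence all the acid is converted to CH3COO-; total volume = 0.02948 + 0.01356 = 0.04304 L, so [CH3COO-] = 0.002722/0.04304 = 0.06324 M.
Kb = Kw/Ka = 1.0e-14 / 1.8 x 10^-5 = 5.56e-10.
[OH^-] = sqrt(Kb x [CH3COO-]) = sqrt(5.56e-10 x 0.06324) = 5.93e-6 M.
pOH = 5.23, so pH = 14.00 - 5.23 = 8.77.

8.77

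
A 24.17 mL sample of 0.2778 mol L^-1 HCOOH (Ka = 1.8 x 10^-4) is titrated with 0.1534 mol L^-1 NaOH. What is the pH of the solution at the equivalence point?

8.37

n(HCOOH) = 0.2778 x 0.02417 = 0.006714 mol; V(NaOH) at equivalence = 0.006714/0.1534 = 0.04377 L.
At equivalence all the acid is converted to HCOO-; total volume = 0.02417 + 0.04377 = 0.06794 L, so [HCOO-] = 0.006714/0.06794 = 0.09883 M.
Kb = Kw/Ka = 1.0e-14 / 1.8 x 10^-4 = 5.56e-11.
[OH^-] = sqrt(Kb x [HCOO-]) = sqrt(5.56e-11 x 0.09883) = 2.34e-6 M.
pOH = 5.63, so pH = 14.00 - 5.63 = 8.37.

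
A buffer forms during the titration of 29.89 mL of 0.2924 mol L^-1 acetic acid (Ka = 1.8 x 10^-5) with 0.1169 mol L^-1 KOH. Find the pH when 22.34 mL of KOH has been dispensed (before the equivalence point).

4.37

Initial n(CH3COOH) = 0.2924 x 0.02989 = 0.008740 mol.
n(KOH) added = 0.1169 x 0.02234 = 0.002612 mol, converting that many moles of CH3COOH to CH3COO-.
Remaining n(CH3COOH) = 0.006128 mol; n(CH3COO-) = 0.002612 mol.
By Henderson-Hasselbalch, pH = pKa + log([A^-]/[HA]) = 4.74 + log(0.002612/0.006128) = 4.74 + (-0.37) = 4.37.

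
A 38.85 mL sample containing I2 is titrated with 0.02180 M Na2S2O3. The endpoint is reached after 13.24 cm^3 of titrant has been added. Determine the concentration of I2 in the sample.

0.00371 M

n(Na2S2O3) = 0.02180 x 0.01324 = 0.0002886 mol.
From the balanced equation, 2 mol Na2S2O3 reacts with 1 mol I2, so n(I2) = 0.0002886 x 1/2 = 0.0001443 mol.
[I2] = 0.0001443 / 0.03885 L = 0.00371 M.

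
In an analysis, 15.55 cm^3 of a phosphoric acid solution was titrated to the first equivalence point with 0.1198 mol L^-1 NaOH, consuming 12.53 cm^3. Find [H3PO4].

0.0965 M

n(NaOH) = 0.1198 x 0.01253 = 0.001501 mol.
At the first equivalence point, 1 mol OH^- react per mol H3PO4, so n(H3PO4) = 0.001501 / 1 = 0.001501 mol.
[H3PO4] = 0.001501 / 0.01555 L = 0.0965 M.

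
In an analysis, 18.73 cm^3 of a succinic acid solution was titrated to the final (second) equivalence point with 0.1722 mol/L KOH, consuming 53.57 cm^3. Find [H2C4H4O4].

n(KOH) = 0.1722 x 0.05357 = 0.009225 mol.
At the final (second) equivalence point, 2 mol OH^- react per mol H2C4H4O4, so n(H2C4H4O4) = 0.009225 / 2 = 0.004612 mol.
[H2C4H4O4] = 0.004612 / 0.01873 L = 0.246 M.

0.246 M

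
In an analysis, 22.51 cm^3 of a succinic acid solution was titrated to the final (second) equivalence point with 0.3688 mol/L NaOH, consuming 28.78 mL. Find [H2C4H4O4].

0.236 M

n(NaOH) = 0.3688 x 0.02878 = 0.01061 mol.
At the final (second) equivalence point, 2 mol OH^- react per mol H2C4H4O4, so n(H2C4H4O4) = 0.01061 / 2 = 0.005307 mol.
[H2C4H4O4] = 0.005307 / 0.02251 L = 0.236 M.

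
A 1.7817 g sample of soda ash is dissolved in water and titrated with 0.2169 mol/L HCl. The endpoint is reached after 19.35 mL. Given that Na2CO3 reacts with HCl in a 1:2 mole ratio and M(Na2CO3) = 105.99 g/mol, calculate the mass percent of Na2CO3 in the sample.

12.5%

n(HCl) = 0.2169 x 0.01935 = 0.004197 mol.
n(Na2CO3) = 0.004197 / 2 = 0.002099 mol.
mass of Na2CO3 = 0.002099 x 105.99 = 0.2224 g.
% purity = 0.2224 / 1.7817 x 100 = 12.5%.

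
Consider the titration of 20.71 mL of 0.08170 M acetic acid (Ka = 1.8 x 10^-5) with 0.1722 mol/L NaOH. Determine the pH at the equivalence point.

8.74

n(CH3COOH) = 0.08170 x 0.02071 = 0.001692 mol; V(NaOH) at equivalence = 0.001692/0.1722 = 0.009826 L.
At equivalence all the acid is converted to CH3COO-; total volume = 0.02071 + 0.009826 = 0.03054 L, so [CH3COO-] = 0.001692/0.03054 = 0.05541 M.
Kb = Kw/Ka = 1.0e-14 / 1.8 x 10^-5 = 5.56e-10.
[OH^-] = sqrt(Kb x [CH3COO-]) = sqrt(5.56e-10 x 0.05541) = 5.55e-6 M.
pOH = 5.26, so pH = 14.00 - 5.26 = 8.74.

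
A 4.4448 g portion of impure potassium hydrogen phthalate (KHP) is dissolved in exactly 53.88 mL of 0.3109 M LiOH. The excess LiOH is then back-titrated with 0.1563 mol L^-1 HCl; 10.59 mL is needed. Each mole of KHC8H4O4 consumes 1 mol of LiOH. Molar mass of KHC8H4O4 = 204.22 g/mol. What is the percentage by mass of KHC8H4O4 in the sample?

Total n(LiOH) added = 0.3109 x 0.05388 = 0.01675 mol.
n(HCl) used = 0.1563 x 0.01059 = 0.001655 mol, which equals the excess n(LiOH).
So n(LiOH) consumed by the sample = 0.01675 - 0.001655 = 0.01510 mol.
n(KHC8H4O4) = 0.01510 / 1 = 0.01510 mol.
mass KHC8H4O4 = 0.01510 x 204.22 = 3.083 g, so %KHC8H4O4 = 3.083/4.4448 x 100 = 69.4%.

69.4%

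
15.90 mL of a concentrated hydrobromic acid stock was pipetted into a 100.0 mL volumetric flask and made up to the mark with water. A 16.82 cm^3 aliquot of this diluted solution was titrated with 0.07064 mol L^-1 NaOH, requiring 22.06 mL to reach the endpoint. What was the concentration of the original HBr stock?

0.583 M

n(NaOH) = 0.07064 x 0.02206 = 0.001558 mol.
n(HBr) in the aliquot = 0.001558 mol.
[diluted HBr] = 0.001558 / 0.01682 = 0.09265 M.
Dilution factor = 100.0/15.90 = 6.289, so [stock] = 0.09265 x 6.289 = 0.583 M.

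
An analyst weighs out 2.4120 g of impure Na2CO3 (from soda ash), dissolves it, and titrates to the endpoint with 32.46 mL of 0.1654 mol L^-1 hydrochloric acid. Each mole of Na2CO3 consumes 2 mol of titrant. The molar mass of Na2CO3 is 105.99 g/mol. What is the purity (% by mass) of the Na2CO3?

11.8%

n(HCl) = 0.1654 x 0.03246 = 0.005369 mol.
n(Na2CO3) = 0.005369 / 2 = 0.002684 mol.
mass of Na2CO3 = 0.002684 x 105.99 = 0.2845 g.
% purity = 0.2845 / 2.4120 x 100 = 11.8%.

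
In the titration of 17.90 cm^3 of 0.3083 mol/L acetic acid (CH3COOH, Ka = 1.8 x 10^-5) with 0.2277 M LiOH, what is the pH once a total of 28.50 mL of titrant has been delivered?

n(acid) = 0.3083 x 0.01790 = 0.005519 mol; n(LiOH) added = 0.2277 x 0.02850 = 0.006489 mol.
Base is in excess by 0.006489 - 0.005519 = 0.0009709 mol in a total volume of 0.04640 L.
[OH^-] = 0.0009709/0.04640 = 0.02092 M, so pOH = 1.68 and pH = 14.00 - 1.68 = 12.32.

12.32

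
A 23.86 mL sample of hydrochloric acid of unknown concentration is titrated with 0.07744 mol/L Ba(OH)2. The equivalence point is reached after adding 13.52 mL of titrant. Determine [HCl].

0.0878 M

n(Ba(OH)2) delivered = 0.07744 x 0.01352 = 0.001047 mol.
The reaction is 2 HCl + 1 Ba(OH)2, so n(HCl) = 0.001047 x 2/1 = 0.002094 mol.
[HCl] = 0.002094 mol / 0.02386 L = 0.0878 M.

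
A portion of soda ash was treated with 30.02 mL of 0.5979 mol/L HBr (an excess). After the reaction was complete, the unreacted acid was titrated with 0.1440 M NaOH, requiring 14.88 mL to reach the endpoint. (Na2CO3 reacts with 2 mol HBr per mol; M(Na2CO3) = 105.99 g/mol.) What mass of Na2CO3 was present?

0.838 g

Total n(HBr) added = 0.5979 x 0.03002 = 0.01795 mol.
n(NaOH) used = 0.1440 x 0.01488 = 0.002143 mol, which equals the excess n(HBr).
So n(HBr) consumed by the sample = 0.01795 - 0.002143 = 0.01581 mol.
n(Na2CO3) = 0.01581 / 2 = 0.007903 mol.
mass = 0.007903 mol x 105.99 g/mol = 0.838 g.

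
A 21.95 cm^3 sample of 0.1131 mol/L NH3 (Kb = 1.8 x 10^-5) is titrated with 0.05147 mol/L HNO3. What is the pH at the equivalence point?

5.35

n(NH3) = 0.1131 x 0.02195 = 0.002483 mol; V(HNO3) at equivalence = 0.002483/0.05147 = 0.04823 L.
At equivalence the base is fully converted to NH4+; total volume = 0.07018 L, so [NH4+] = 0.002483/0.07018 = 0.03537 M.
Ka(NH4+) = Kw/Kb = 1.0e-14 / 1.8 x 10^-5 = 5.56e-10.
[H^+] = sqrt(Ka x [NH4+]) = sqrt(5.56e-10 x 0.03537) = 4.43e-6 M.
pH = -log(4.43e-6) = 5.35.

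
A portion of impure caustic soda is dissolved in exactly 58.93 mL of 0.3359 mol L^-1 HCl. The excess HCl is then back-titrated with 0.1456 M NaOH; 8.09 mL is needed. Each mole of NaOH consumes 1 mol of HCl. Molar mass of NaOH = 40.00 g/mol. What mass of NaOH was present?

0.745 g

Total n(HCl) added = 0.3359 x 0.05893 = 0.01979 mol.
n(NaOH) used = 0.1456 x 0.008090 = 0.001178 mol, which equals the excess n(HCl).
So n(HCl) consumed by the sample = 0.01979 - 0.001178 = 0.01862 mol.
n(NaOH) = 0.01862 / 1 = 0.01862 mol.
mass = 0.01862 mol x 40.00 g/mol = 0.745 g.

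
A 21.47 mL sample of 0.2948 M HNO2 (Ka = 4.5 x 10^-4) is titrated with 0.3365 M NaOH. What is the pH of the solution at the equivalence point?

n(HNO2) = 0.2948 x 0.02147 = 0.006329 mol; V(NaOH) at equivalence = 0.006329/0.3365 = 0.01881 L.
At equivalence all the acid is converted to NO2-; total volume = 0.02147 + 0.01881 = 0.04028 L, so [NO2-] = 0.006329/0.04028 = 0.1571 M.
Kb = Kw/Ka = 1.0e-14 / 4.5 x 10^-4 = 2.22e-11.
[OH^-] = sqrt(Kb x [NO2-]) = sqrt(2.22e-11 x 0.1571) = 1.87e-6 M.
pOH = 5.73, so pH = 14.00 - 5.73 = 8.27.

8.27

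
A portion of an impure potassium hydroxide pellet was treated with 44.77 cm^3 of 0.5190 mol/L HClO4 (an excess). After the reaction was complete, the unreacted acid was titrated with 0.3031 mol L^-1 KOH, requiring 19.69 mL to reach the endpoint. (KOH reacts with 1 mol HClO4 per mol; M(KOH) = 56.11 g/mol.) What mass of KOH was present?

0.969 g

Total n(HClO4) added = 0.5190 x 0.04477 = 0.02324 mol.
n(KOH) used = 0.3031 x 0.01969 = 0.005968 mol, which equals the excess n(HClO4).
So n(HClO4) consumed by the sample = 0.02324 - 0.005968 = 0.01727 mol.
n(KOH) = 0.01727 / 1 = 0.01727 mol.
mass = 0.01727 mol x 56.11 g/mol = 0.969 g.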